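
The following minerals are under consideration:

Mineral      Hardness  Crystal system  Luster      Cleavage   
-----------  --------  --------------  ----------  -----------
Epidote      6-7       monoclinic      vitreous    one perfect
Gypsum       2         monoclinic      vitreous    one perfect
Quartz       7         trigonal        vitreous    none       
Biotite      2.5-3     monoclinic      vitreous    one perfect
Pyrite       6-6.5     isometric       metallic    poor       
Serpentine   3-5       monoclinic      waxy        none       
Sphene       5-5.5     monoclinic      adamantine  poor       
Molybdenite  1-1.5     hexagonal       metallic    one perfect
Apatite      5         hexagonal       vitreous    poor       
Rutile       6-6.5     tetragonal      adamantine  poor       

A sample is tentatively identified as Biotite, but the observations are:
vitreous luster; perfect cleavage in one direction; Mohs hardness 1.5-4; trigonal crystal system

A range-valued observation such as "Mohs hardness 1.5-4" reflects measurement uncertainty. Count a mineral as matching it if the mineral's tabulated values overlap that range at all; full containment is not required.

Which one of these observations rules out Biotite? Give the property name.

crystal system

Vitreous luster: Biotite has vitreous luster — agrees.
Perfect cleavage in one direction: Biotite has cleavage one perfect — agrees.
Mohs hardness 1.5-4: Biotite has hardness 2.5-3 — agrees.
Trigonal crystal system: Biotite has monoclinic system — outside the reference range.
Everything matches except the crystal system.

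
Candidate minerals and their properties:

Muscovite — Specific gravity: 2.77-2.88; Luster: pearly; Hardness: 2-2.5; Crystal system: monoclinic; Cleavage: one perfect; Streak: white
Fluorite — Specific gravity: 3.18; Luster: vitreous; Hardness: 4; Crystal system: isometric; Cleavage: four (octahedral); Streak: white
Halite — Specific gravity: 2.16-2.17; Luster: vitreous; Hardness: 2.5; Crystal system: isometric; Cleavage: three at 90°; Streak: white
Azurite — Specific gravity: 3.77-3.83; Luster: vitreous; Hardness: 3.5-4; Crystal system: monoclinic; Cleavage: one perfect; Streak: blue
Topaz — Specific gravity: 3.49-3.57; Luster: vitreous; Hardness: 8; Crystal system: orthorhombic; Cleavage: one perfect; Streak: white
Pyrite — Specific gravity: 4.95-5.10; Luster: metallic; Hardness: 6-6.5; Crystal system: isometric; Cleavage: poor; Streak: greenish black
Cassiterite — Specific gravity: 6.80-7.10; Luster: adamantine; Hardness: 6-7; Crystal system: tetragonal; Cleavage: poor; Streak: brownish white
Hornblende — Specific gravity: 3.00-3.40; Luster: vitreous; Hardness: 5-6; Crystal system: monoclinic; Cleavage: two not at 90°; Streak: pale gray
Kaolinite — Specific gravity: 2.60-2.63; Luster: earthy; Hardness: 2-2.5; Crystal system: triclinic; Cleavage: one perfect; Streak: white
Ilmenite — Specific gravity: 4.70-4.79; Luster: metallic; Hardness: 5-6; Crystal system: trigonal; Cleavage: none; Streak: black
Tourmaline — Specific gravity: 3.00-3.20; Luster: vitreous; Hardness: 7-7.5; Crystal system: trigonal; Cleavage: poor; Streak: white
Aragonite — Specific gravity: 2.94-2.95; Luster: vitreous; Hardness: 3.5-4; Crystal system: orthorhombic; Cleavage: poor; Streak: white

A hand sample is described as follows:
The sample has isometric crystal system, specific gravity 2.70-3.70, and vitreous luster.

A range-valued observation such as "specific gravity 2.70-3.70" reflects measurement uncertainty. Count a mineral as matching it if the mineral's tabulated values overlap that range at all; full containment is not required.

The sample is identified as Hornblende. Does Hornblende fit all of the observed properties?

Isometric crystal system — Hornblende has monoclinic system; inconsistent.
Specific gravity 2.70-3.70 — consistent with Hornblende (SG 3.00-3.40).
Vitreous luster — consistent with Hornblende (vitreous luster).
Hornblende is excluded by the crystal system.

Inconsistent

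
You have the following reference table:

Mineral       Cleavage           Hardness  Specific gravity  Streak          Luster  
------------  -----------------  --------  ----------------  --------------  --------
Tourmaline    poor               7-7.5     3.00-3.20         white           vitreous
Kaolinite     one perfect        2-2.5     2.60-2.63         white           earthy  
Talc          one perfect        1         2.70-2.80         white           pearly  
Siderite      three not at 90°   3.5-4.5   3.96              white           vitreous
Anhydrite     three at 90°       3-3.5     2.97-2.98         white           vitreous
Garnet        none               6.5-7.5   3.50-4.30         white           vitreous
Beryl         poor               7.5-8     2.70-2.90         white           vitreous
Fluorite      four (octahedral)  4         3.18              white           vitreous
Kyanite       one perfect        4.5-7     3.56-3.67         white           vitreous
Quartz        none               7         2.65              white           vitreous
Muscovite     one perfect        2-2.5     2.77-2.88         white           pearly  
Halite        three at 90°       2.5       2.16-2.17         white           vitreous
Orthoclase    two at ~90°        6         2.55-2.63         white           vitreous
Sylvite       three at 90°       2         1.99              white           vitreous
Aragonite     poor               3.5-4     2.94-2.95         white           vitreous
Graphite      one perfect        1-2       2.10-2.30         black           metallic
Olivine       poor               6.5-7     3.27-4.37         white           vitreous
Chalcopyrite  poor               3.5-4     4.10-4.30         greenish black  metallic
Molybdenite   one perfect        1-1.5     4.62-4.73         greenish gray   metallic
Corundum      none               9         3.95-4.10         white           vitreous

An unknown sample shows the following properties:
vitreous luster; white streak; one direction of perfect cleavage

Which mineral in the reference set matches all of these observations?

Vitreous luster eliminates Kaolinite, Talc, Muscovite, Graphite, Chalcopyrite, Molybdenite.
White streak: consistent with all remaining minerals.
One direction of perfect cleavage: leaves Kyanite.
Only Kyanite satisfies all observations.

Kyanite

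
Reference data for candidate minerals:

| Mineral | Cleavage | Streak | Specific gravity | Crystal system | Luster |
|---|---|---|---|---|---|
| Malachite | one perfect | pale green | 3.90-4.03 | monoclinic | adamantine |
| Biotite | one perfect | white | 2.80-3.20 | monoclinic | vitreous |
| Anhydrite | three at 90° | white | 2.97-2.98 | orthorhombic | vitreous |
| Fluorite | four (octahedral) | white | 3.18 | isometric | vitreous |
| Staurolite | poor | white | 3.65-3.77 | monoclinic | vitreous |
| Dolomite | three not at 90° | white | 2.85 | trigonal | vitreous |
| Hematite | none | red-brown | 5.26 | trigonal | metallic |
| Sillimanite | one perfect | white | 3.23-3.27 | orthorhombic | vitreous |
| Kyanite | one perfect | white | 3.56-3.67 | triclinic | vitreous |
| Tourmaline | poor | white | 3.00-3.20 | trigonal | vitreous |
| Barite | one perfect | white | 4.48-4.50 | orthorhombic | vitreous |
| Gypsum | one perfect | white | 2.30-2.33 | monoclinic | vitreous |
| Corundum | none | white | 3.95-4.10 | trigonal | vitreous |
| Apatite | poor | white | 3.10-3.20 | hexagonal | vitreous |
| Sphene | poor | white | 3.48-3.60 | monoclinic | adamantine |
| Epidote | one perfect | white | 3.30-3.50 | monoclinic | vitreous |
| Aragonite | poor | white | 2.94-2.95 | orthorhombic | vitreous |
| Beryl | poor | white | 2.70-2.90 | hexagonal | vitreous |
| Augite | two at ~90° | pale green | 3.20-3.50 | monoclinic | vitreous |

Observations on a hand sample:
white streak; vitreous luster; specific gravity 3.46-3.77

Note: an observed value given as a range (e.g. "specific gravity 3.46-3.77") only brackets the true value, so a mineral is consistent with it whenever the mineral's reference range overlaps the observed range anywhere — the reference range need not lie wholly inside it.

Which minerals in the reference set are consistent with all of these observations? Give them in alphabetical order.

Epidote, Kyanite, Staurolite

White streak excludes Malachite, Hematite, Augite.
Vitreous luster eliminates Sphene.
Specific gravity 3.46-3.77: only Staurolite, Kyanite, Epidote remain.
Consistent with every observation: Epidote, Kyanite, Staurolite.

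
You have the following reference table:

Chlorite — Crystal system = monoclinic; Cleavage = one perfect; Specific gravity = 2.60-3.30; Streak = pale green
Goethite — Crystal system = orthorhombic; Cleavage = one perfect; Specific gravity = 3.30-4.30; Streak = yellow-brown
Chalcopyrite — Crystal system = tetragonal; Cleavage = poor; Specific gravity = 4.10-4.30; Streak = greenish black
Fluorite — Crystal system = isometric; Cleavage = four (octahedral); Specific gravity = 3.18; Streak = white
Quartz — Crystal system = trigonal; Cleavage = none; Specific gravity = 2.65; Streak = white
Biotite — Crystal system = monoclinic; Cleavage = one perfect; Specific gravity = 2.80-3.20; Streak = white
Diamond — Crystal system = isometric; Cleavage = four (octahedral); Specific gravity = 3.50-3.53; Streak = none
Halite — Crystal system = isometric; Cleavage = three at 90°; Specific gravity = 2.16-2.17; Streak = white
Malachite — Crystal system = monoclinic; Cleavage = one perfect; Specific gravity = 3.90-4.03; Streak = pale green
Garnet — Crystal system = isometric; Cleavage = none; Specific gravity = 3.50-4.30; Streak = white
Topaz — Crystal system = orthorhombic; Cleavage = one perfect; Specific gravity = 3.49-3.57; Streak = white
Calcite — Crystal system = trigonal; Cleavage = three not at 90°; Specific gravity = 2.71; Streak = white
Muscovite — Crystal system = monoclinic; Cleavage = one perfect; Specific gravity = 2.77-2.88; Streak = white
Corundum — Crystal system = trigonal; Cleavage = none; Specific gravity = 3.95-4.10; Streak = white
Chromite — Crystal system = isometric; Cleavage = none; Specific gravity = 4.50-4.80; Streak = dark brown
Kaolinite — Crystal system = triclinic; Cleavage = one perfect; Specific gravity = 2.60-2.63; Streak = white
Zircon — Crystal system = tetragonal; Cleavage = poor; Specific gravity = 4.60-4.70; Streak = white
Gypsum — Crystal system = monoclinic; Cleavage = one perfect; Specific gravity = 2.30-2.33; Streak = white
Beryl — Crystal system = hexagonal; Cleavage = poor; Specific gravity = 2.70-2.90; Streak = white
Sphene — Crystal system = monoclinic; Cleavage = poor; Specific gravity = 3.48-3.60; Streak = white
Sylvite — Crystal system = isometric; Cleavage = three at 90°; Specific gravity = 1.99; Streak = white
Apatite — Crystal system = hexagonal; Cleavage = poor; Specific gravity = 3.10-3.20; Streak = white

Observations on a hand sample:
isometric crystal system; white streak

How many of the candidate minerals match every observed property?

Isometric crystal system: Fluorite, Diamond, Halite, Garnet, Chromite, Sylvite remain.
White streak is inconsistent with Diamond, Chromite.
Remaining candidates: Fluorite, Garnet, Halite, Sylvite.
That is 4 minerals.

4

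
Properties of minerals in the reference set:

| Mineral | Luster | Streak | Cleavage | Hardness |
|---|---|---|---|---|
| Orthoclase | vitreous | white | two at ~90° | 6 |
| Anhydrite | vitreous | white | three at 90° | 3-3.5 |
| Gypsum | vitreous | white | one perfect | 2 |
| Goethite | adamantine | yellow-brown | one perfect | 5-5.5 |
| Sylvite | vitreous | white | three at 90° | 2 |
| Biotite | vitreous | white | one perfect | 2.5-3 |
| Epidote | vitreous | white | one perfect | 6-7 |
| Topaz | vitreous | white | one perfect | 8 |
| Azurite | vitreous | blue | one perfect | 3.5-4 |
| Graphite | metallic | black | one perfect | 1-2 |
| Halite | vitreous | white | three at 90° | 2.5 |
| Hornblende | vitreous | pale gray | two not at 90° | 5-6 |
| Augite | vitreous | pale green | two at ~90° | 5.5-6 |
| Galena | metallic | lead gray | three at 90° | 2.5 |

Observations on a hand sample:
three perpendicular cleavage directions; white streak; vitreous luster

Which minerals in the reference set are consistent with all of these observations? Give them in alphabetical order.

Anhydrite, Halite, Sylvite

Three perpendicular cleavage directions: narrows the field to Anhydrite, Sylvite, Halite, Galena.
White streak is inconsistent with Galena.
Vitreous luster: no further eliminations.
The minerals that satisfy all observations are Anhydrite, Halite, Sylvite.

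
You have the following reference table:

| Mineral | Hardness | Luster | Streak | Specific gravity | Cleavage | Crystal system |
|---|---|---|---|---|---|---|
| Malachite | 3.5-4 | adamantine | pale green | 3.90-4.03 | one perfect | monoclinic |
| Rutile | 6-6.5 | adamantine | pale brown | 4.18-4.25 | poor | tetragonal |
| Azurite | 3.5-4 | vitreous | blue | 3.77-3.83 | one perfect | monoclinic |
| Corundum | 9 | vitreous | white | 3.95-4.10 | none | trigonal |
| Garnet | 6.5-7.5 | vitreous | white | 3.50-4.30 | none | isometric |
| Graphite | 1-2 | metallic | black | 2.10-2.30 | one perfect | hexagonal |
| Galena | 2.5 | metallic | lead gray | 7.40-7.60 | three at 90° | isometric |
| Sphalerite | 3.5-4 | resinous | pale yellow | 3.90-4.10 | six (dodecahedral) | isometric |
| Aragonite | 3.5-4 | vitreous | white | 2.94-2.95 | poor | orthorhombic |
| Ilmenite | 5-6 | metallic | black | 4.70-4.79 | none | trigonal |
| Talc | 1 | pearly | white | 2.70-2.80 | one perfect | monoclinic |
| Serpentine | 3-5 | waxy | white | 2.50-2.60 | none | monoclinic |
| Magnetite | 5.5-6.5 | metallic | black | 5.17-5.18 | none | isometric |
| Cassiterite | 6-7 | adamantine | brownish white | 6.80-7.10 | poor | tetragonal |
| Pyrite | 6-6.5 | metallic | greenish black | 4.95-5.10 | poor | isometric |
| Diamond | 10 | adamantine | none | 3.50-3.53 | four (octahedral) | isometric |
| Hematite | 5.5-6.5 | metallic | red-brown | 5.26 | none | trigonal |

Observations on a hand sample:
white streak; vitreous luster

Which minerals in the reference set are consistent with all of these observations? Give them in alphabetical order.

Aragonite, Corundum, Garnet

White streak — only Corundum, Garnet, Aragonite, Talc, Serpentine remain.
Vitreous luster rules out Talc, Serpentine.
The minerals that satisfy all observations are Aragonite, Corundum, Garnet.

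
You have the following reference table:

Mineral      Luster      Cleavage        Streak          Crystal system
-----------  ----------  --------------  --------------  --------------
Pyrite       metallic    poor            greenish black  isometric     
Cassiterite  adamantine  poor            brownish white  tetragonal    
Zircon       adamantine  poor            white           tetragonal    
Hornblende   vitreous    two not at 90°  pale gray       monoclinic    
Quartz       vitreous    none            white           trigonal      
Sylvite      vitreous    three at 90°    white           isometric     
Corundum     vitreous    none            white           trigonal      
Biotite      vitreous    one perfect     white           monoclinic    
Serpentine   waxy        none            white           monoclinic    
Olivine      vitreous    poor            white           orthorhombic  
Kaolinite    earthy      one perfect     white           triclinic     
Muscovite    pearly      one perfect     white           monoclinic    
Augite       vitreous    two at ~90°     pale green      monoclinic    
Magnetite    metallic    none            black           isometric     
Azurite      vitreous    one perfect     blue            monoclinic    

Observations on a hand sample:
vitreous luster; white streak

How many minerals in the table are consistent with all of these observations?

5

Vitreous luster: narrows the field to Hornblende, Quartz, Sylvite, Corundum, Biotite, Olivine, Augite, Azurite.
White streak excludes Hornblende, Augite, Azurite.
Consistent with every observation: Biotite, Corundum, Olivine, Quartz, Sylvite.
That is 5 minerals.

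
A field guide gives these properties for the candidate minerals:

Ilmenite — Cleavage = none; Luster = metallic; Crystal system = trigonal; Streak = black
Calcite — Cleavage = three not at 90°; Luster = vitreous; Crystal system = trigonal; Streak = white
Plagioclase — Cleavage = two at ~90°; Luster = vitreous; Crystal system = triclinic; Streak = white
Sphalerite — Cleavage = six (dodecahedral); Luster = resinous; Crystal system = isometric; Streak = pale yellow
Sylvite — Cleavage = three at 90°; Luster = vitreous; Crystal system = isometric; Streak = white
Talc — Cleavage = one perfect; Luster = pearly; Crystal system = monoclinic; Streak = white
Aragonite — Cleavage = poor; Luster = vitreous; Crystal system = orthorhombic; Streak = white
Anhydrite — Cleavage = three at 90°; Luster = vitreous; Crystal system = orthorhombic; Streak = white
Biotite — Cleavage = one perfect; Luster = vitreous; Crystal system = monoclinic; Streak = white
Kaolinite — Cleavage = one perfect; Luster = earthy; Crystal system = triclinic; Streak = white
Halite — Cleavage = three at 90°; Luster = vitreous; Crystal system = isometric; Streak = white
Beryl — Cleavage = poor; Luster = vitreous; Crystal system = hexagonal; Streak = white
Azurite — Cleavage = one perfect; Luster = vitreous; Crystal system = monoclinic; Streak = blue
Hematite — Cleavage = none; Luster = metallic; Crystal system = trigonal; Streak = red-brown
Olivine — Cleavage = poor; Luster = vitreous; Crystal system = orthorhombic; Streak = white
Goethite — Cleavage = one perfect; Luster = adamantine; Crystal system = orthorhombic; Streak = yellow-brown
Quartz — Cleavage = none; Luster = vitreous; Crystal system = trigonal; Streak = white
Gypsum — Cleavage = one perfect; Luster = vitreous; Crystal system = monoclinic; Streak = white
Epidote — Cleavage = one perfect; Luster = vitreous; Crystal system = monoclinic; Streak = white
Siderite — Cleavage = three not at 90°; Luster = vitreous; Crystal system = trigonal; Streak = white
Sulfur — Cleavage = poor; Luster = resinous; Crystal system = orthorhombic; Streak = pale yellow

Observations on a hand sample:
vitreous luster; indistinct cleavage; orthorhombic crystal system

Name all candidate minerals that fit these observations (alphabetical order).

Aragonite, Olivine

Vitreous luster: leaves Calcite, Plagioclase, Sylvite, Aragonite, Anhydrite, Biotite, Halite, Beryl, Azurite, Olivine, Quartz, Gypsum, Epidote, Siderite.
Indistinct cleavage: leaves Aragonite, Beryl, Olivine.
Orthorhombic crystal system eliminates Beryl.
Remaining candidates: Aragonite, Olivine.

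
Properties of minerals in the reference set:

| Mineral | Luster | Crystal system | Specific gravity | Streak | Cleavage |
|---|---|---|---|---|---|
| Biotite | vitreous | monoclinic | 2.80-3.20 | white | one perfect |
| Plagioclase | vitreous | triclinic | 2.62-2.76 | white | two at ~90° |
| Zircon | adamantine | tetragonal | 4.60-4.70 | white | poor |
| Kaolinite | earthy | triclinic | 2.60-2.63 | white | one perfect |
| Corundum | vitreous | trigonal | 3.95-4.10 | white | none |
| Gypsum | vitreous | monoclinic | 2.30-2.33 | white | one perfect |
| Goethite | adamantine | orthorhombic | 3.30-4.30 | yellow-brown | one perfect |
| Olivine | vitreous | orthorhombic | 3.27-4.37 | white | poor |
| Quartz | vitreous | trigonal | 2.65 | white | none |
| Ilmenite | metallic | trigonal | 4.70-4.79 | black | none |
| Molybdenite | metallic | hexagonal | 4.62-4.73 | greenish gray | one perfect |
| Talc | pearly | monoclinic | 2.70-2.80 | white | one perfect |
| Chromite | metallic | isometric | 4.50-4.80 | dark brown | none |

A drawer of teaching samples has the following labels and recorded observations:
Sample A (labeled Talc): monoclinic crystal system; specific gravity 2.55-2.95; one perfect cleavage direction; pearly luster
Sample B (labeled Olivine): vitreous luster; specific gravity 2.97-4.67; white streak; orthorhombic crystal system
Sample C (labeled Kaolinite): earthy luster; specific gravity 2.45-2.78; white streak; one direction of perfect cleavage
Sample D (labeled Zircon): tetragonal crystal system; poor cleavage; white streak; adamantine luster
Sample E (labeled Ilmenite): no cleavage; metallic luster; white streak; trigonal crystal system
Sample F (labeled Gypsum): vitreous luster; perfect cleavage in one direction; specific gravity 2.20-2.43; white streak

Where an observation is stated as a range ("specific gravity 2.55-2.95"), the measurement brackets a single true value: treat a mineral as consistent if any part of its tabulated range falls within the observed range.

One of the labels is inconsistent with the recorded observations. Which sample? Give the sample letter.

Sample A: nothing contradicts Talc.
Sample B: nothing contradicts Olivine.
Sample C: nothing contradicts Kaolinite.
Sample D: nothing contradicts Zircon.
Sample E: Ilmenite has black streak, but the record shows white streak — this label is wrong.
Sample F: nothing contradicts Gypsum.
Only sample E is inconsistent with its label.

E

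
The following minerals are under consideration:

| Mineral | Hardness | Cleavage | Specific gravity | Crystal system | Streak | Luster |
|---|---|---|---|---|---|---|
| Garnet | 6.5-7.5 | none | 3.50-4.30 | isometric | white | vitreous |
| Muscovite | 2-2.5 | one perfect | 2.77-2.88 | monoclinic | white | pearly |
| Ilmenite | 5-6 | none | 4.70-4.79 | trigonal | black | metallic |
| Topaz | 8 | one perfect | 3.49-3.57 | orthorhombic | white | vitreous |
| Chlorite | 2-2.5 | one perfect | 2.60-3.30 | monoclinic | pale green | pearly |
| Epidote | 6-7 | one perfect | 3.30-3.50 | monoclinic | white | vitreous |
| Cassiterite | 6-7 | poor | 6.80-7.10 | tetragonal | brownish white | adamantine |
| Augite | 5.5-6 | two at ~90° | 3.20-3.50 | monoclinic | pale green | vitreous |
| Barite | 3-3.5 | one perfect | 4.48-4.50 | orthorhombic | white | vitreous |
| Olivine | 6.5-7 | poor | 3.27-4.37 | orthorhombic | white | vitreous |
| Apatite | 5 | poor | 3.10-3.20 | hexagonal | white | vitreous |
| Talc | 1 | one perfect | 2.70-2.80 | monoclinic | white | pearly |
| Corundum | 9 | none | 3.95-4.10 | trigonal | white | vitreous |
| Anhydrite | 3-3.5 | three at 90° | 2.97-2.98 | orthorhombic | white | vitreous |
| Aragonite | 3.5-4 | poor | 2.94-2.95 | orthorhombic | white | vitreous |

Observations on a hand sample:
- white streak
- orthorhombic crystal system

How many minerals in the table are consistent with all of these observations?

5

White streak excludes Ilmenite, Chlorite, Cassiterite, Augite.
Orthorhombic crystal system — only Topaz, Barite, Olivine, Anhydrite, Aragonite remain.
The minerals that satisfy all observations are Anhydrite, Aragonite, Barite, Olivine, Topaz.
That is 5 minerals.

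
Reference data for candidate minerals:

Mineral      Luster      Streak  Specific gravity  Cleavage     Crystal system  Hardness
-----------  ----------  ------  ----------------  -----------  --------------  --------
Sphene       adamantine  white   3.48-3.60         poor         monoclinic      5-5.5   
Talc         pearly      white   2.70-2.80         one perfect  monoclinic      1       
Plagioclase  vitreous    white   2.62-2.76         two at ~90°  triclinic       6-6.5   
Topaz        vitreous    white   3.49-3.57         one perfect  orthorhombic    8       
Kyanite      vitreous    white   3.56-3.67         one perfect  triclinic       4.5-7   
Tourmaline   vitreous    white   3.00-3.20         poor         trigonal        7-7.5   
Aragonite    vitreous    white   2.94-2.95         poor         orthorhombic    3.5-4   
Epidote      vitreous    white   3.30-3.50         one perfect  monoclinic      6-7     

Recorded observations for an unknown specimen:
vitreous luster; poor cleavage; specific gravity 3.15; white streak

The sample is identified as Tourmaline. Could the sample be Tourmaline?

Consistent

Vitreous luster — is consistent with Tourmaline (vitreous luster).
Poor cleavage — is consistent with Tourmaline (cleavage poor).
Specific gravity 3.15 — is consistent with Tourmaline (SG 3.00-3.20).
White streak — is consistent with Tourmaline (white streak).
Every observed property is compatible with the reference values for Tourmaline.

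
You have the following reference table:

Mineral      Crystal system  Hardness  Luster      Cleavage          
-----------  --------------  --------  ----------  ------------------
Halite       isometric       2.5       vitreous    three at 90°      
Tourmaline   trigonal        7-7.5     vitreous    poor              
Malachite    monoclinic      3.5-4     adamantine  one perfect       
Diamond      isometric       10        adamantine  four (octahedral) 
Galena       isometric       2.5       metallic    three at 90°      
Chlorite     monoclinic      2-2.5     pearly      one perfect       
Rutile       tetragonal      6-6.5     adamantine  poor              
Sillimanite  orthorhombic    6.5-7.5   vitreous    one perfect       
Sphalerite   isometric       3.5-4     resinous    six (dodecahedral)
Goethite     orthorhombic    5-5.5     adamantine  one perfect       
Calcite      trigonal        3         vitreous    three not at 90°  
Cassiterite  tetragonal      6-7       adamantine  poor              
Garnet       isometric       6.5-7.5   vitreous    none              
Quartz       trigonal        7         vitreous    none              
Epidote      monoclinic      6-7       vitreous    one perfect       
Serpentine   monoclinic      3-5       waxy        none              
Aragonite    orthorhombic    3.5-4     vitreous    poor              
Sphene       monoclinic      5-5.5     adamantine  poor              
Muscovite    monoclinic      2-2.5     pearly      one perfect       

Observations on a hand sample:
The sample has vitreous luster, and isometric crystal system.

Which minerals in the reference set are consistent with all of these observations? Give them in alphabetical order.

Vitreous luster — leaves Halite, Tourmaline, Sillimanite, Calcite, Garnet, Quartz, Epidote, Aragonite.
Isometric crystal system — only Halite, Garnet remain.
Consistent with every observation: Garnet, Halite.

Garnet, Halite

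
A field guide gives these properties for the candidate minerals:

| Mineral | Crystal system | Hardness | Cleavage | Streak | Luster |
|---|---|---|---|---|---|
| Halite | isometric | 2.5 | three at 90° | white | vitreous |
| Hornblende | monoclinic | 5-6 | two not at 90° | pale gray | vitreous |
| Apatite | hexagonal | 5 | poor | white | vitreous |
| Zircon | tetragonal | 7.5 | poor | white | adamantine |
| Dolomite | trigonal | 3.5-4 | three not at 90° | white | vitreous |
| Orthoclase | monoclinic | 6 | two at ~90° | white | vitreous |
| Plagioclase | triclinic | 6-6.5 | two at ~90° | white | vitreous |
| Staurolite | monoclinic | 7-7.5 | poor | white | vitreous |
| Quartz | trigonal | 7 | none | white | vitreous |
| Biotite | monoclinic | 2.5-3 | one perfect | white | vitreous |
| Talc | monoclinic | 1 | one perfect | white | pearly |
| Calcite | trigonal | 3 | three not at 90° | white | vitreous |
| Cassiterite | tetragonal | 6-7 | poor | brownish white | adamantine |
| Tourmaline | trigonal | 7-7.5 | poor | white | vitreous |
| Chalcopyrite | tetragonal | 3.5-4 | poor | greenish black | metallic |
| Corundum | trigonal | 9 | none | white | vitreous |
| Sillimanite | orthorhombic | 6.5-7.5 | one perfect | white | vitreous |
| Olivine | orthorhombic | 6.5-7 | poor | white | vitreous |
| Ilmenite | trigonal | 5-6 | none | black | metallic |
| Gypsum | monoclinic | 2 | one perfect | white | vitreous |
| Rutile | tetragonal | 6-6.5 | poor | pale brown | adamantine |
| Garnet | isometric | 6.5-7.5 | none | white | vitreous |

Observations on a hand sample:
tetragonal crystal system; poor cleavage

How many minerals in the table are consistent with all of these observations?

Tetragonal crystal system: Zircon, Cassiterite, Chalcopyrite, Rutile remain.
Poor cleavage: all remaining candidates fit.
Remaining candidates: Cassiterite, Chalcopyrite, Rutile, Zircon.
That is 4 minerals.

4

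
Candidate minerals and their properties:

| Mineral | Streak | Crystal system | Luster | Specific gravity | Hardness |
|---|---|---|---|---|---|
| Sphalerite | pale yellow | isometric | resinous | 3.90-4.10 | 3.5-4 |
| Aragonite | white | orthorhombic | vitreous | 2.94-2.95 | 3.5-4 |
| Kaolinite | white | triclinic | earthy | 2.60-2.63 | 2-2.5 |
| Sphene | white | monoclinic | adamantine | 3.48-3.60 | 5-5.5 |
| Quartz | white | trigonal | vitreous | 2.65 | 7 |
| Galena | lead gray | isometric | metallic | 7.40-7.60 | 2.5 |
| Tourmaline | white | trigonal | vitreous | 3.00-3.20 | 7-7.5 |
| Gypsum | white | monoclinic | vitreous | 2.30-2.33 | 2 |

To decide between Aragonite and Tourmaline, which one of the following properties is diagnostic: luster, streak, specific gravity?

specific gravity

Luster: both vitreous — shared.
Streak: both white — shared.
Specific gravity: Aragonite 2.94-2.95, Tourmaline 3.00-3.20 — these differ.
Of the listed properties, specific gravity is the one that separates them.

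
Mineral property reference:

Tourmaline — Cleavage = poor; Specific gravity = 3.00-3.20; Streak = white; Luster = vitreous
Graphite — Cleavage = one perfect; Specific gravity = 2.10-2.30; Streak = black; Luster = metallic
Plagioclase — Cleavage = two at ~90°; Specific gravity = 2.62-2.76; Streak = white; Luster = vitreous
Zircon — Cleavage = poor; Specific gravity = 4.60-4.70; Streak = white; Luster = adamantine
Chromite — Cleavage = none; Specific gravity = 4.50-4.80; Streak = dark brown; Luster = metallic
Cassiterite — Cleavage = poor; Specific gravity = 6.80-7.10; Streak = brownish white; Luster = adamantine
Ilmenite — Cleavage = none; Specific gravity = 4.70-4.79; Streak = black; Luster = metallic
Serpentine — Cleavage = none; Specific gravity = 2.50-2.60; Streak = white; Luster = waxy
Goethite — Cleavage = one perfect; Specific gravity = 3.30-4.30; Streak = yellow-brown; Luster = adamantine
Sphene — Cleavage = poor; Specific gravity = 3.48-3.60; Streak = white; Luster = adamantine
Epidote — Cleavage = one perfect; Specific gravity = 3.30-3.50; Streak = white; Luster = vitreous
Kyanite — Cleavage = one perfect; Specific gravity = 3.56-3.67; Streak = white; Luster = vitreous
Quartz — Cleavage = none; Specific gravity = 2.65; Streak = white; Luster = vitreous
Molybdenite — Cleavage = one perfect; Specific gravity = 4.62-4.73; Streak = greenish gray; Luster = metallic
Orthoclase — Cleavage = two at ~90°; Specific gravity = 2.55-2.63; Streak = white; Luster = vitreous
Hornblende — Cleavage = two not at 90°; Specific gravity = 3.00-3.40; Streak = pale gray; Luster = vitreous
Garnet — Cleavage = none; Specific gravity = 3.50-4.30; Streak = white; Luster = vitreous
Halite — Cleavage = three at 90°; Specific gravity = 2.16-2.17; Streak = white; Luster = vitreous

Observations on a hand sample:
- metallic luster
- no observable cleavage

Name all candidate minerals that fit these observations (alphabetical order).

Metallic luster — narrows the field to Graphite, Chromite, Ilmenite, Molybdenite.
No observable cleavage is inconsistent with Graphite, Molybdenite.
The minerals that satisfy all observations are Chromite, Ilmenite.

Chromite, Ilmenite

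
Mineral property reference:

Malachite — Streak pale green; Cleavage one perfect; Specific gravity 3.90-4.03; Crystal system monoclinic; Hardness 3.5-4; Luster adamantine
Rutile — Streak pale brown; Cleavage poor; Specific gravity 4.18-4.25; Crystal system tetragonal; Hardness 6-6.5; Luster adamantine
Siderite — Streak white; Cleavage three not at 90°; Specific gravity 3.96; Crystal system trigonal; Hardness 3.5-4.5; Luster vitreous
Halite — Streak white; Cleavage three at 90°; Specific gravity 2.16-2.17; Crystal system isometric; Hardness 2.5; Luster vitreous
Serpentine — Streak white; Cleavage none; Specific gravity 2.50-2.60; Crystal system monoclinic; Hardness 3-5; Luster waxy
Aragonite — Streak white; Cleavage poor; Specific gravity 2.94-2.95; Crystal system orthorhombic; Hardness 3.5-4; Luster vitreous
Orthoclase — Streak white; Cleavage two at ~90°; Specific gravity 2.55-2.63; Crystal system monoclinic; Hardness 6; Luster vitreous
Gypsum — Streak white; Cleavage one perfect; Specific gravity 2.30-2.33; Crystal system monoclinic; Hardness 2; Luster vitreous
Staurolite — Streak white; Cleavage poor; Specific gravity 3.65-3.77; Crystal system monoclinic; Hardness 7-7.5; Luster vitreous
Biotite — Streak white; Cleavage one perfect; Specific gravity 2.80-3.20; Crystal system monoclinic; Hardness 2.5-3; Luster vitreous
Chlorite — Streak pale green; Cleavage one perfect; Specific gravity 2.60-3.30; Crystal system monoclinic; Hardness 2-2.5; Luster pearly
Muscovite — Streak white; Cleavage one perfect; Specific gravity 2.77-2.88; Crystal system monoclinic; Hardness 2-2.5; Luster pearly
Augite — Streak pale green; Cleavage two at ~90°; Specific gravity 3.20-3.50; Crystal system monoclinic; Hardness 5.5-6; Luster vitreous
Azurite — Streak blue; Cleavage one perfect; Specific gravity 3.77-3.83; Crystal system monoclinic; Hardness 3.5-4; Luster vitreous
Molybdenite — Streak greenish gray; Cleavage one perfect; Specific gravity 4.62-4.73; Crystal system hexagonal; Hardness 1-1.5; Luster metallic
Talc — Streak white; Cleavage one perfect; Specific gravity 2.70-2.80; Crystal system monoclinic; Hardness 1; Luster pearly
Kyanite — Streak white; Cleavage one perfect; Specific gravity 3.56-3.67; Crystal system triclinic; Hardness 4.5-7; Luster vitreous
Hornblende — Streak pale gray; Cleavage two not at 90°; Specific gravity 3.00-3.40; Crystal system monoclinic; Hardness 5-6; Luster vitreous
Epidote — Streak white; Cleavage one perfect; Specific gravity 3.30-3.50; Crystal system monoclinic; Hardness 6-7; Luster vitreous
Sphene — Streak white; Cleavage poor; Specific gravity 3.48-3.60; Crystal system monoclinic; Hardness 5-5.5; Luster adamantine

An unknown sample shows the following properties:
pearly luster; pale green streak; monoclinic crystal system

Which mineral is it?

Pearly luster — narrows the field to Chlorite, Muscovite, Talc.
Pale green streak — narrows the field to Chlorite.
Monoclinic crystal system — consistent with all remaining minerals.
Only Chlorite satisfies all observations.

Chlorite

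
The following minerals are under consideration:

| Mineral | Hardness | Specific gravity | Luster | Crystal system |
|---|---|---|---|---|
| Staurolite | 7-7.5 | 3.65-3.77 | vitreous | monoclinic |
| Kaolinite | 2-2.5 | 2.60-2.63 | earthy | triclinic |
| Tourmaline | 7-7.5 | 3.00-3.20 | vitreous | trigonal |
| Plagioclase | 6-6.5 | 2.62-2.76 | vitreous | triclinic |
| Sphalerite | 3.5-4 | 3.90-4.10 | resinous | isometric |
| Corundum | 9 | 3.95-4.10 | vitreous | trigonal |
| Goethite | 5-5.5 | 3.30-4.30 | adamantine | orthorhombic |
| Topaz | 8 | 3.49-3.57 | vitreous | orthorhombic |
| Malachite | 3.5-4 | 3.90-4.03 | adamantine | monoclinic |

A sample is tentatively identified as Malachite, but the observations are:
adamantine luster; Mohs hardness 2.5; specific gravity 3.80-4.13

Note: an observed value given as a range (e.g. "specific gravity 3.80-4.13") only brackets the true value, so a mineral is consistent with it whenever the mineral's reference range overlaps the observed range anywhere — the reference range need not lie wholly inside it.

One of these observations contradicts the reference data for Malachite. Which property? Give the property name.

Adamantine luster: Malachite has adamantine luster — consistent.
Mohs hardness 2.5: Malachite has hardness 3.5-4 — outside the reference range.
Specific gravity 3.80-4.13: Malachite has SG 3.90-4.03 — consistent.
The hardness is the one property that does not fit.

hardness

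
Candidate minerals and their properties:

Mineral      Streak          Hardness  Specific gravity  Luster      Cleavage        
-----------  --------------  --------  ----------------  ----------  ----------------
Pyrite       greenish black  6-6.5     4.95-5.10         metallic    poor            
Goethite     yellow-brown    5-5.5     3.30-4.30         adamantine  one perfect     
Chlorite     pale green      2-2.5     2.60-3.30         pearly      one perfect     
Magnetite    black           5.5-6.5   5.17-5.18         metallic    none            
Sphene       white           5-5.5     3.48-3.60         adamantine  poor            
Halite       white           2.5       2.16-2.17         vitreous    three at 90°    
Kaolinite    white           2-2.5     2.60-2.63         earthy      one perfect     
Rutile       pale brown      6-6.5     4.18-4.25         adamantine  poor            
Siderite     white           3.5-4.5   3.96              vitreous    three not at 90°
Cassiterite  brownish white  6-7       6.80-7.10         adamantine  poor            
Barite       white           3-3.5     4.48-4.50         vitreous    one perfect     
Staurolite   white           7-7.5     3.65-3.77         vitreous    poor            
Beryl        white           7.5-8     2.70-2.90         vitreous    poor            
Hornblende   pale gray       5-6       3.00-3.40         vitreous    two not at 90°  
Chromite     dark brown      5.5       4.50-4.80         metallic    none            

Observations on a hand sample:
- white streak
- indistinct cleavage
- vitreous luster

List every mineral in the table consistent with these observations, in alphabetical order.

Beryl, Staurolite

White streak: leaves Sphene, Halite, Kaolinite, Siderite, Barite, Staurolite, Beryl.
Indistinct cleavage: Sphene, Staurolite, Beryl remain.
Vitreous luster eliminates Sphene.
Consistent with every observation: Beryl, Staurolite.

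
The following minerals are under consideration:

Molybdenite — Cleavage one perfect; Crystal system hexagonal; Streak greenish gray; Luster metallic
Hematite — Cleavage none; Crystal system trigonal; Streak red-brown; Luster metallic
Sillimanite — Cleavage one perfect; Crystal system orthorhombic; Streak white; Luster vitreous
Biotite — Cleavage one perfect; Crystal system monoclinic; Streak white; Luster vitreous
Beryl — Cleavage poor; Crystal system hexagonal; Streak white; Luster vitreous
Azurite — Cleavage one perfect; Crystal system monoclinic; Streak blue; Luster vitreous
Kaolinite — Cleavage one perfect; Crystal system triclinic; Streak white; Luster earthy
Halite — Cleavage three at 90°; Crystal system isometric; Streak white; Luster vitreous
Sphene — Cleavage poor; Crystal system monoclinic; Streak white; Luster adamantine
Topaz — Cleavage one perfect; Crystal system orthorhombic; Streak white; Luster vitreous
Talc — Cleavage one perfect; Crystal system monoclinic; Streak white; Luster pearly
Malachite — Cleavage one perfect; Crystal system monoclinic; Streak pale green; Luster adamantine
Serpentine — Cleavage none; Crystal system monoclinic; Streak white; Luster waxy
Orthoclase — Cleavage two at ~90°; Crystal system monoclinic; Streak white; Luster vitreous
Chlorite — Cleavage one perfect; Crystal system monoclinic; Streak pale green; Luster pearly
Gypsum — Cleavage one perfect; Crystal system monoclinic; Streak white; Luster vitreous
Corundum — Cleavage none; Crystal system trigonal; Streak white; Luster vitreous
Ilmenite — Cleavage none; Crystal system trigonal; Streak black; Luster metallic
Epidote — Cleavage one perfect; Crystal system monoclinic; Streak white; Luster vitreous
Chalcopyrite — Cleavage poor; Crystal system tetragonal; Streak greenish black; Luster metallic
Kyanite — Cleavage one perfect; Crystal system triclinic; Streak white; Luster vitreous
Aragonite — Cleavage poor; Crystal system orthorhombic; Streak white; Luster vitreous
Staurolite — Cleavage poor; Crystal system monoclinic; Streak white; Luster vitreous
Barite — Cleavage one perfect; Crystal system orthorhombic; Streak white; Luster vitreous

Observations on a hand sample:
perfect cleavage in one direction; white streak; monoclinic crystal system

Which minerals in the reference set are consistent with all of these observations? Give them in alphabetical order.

Perfect cleavage in one direction — Molybdenite, Sillimanite, Biotite, Azurite, Kaolinite, Topaz, Talc, Malachite, Chlorite, Gypsum, Epidote, Kyanite, Barite remain.
White streak rules out Molybdenite, Azurite, Malachite, Chlorite.
Monoclinic crystal system — narrows the field to Biotite, Talc, Gypsum, Epidote.
Consistent with every observation: Biotite, Epidote, Gypsum, Talc.

Biotite, Epidote, Gypsum, Talc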